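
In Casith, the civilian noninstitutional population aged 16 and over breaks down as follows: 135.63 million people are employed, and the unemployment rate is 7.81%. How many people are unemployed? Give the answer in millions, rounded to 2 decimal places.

Let U be the number unemployed. The labor force is E + U, and U/(E+U) = 0.0781.
So U = 0.0781 × 135.63 / (1 − 0.0781) = 10.5927 / 0.9219 ≈ 11.49 million.

About 11.49 million are unemployed.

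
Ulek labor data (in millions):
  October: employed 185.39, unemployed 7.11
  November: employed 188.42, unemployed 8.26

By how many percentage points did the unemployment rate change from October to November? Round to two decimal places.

The unemployment rate changed by +0.51 percentage points.

October: labor force = 185.39 + 7.11 = 192.50; u = 7.11/192.50 = 3.69%.
November: labor force = 188.42 + 8.26 = 196.68; u = 8.26/196.68 = 4.20%.
Change = 4.20% − 3.69% = +0.51 pp.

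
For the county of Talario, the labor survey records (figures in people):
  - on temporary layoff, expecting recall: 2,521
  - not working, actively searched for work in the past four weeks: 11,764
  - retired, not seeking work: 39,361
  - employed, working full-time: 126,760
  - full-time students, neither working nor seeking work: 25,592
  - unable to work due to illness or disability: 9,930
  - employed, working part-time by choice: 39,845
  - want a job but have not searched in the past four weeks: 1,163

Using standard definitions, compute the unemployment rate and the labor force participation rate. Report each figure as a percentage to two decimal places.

Unemployment rate ≈ 7.90%; labor force participation rate ≈ 70.40%.

Employed = 126,760 + 39,845 = 166,605.
Unemployed = 2,521 + 11,764 = 14,285 (jobless and actively searching, or on temporary layoff).
Labor force = 166,605 + 14,285 = 180,890.
Not in labor force = 39,361 + 25,592 + 9,930 + 1,163 = 76,046 (those not working and not actively searching are outside the labor force — including those who want a job but have given up searching).
Civilian working-age population = 180,890 + 76,046 = 256,936.
Unemployment rate = 14,285 / 180,890 = 7.90%.
Labor force participation rate = 180,890 / 256,936 = 70.40%.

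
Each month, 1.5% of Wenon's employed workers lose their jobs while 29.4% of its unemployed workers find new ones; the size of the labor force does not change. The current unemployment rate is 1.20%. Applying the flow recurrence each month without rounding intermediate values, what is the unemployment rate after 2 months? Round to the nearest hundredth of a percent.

Unemployment rate after two months ≈ 3.11%.

With a fixed labor force, u_{t+1} = u_t + s·(1−u_t) − f·u_t = u_t·(1−s−f) + s.
Here 1−s−f = 0.691 and s = 0.015.
u_1 = 0.012000 × 0.691 + 0.015 = 0.023292.
u_2 = 0.023292 × 0.691 + 0.015 = 0.031095.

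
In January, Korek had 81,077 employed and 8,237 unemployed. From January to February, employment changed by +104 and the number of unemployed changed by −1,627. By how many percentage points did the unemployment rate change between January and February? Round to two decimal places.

The unemployment rate changed by −1.69 percentage points.

January: labor force = 81,077 + 8,237 = 89,314; u = 8,237/89,314 = 9.22%.
February: labor force = 81,181 + 6,610 = 87,791; u = 6,610/87,791 = 7.53%.
Change = 7.53% − 9.22% = −1.69 pp.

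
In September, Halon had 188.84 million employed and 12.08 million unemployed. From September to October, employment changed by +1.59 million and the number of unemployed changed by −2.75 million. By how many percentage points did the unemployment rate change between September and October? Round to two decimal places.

The unemployment rate changed by −1.34 percentage points.

September: labor force = 188.84 + 12.08 = 200.92; u = 12.08/200.92 = 6.01%.
October: labor force = 190.43 + 9.33 = 199.76; u = 9.33/199.76 = 4.67%.
Change = 4.67% − 6.01% = −1.34 pp.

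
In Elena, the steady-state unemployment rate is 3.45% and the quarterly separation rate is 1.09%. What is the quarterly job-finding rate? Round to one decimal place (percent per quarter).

From u* = s/(s+f): f = s·(1−u)/u.
f = 1.09 × (1 − 0.0345) / 0.0345 = 1.0524 / 0.0345 ≈ 30.5% per quarter.

Job-finding rate ≈ 30.5% per quarter.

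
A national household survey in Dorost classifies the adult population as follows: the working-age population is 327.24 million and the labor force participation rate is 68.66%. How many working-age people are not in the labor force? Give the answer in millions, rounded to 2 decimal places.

Share not in the labor force = 1 − 0.6866 = 0.3134.
Not in labor force = 0.3134 × 327.24 ≈ 102.56 million.

About 102.56 million are not in the labor force.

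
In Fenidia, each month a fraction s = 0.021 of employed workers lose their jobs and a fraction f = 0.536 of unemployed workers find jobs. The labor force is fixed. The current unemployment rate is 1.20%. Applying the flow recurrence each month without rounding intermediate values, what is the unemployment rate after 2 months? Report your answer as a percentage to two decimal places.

With a fixed labor force, u_{t+1} = u_t + s·(1−u_t) − f·u_t = u_t·(1−s−f) + s.
Here 1−s−f = 0.443 and s = 0.021.
u_1 = 0.012000 × 0.443 + 0.021 = 0.026316.
u_2 = 0.026316 × 0.443 + 0.021 = 0.032658.

Unemployment rate after two months ≈ 3.27%.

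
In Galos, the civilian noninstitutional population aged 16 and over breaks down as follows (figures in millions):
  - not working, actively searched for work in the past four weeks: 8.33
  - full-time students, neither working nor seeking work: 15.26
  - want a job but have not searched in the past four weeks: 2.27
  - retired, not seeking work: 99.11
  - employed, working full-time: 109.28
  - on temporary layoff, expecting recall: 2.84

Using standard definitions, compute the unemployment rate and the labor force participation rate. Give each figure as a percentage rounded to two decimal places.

Unemployment rate ≈ 9.27%; labor force participation rate ≈ 50.80%.

Employed = 109.28 million.
Unemployed = 8.33 + 2.84 = 11.17 million (jobless and actively searching, or on temporary layoff).
Labor force = 109.28 + 11.17 = 120.45 million.
Not in labor force = 15.26 + 2.27 + 99.11 = 116.64 million (those not working and not actively searching are outside the labor force — including those who want a job but have given up searching).
Civilian working-age population = 120.45 + 116.64 = 237.09 million.
Unemployment rate = 11.17 / 120.45 = 9.27%.
Labor force participation rate = 120.45 / 237.09 = 50.80%.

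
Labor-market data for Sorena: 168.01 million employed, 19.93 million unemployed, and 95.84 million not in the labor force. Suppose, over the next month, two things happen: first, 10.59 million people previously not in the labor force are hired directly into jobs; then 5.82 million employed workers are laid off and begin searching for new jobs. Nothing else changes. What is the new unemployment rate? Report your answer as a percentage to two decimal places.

Initially, labor force = 168.01 + 19.93 = 187.94 million, so u = 19.93/187.94 = 10.60%.
After the first change, employed and labor force both rise by 10.59; unemployed unchanged → E = 178.60, U = 19.93, labor force = 198.53 million.
After the second change, employed falls and unemployed rises by 5.82; labor force unchanged → E = 172.78, U = 25.75, labor force = 198.53 million.
New unemployment rate = 25.75 / 198.53 = 12.97%.

New unemployment rate ≈ 12.97%.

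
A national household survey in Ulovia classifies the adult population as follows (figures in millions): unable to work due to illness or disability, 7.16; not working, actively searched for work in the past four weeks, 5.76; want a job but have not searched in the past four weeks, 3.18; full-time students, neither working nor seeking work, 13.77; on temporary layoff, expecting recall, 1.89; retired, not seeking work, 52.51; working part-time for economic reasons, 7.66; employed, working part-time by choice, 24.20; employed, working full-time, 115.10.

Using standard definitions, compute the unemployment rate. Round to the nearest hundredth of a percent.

Employed = 7.66 + 24.20 + 115.10 = 146.96 million (anyone who worked, including part-time for economic reasons, counts as employed).
Unemployed = 5.76 + 1.89 = 7.65 million (jobless and actively searching, or on temporary layoff).
Labor force = 146.96 + 7.65 = 154.61 million.
Unemployment rate = 7.65 / 154.61 = 4.95%.

Unemployment rate ≈ 4.95%.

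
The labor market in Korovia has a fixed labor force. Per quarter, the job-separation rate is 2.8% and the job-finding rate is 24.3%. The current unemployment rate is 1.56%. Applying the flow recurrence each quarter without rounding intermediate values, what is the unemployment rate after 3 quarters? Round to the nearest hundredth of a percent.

With a fixed labor force, u_{t+1} = u_t + s·(1−u_t) − f·u_t = u_t·(1−s−f) + s.
Here 1−s−f = 0.729 and s = 0.028.
u_1 = 0.015600 × 0.729 + 0.028 = 0.039372.
u_2 = 0.039372 × 0.729 + 0.028 = 0.056702.
u_3 = 0.056702 × 0.729 + 0.028 = 0.069336.

Unemployment rate after three quarters ≈ 6.93%.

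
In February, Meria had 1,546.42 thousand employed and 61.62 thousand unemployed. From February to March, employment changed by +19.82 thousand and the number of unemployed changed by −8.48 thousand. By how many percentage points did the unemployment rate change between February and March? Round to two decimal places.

February: labor force = 1,546.42 + 61.62 = 1,608.04; u = 61.62/1,608.04 = 3.83%.
March: labor force = 1,566.24 + 53.14 = 1,619.38; u = 53.14/1,619.38 = 3.28%.
Change = 3.28% − 3.83% = −0.55 pp.

The unemployment rate changed by −0.55 percentage points.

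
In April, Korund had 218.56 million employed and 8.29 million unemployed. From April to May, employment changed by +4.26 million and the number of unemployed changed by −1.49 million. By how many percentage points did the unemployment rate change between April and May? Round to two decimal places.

The unemployment rate changed by −0.69 percentage points.

April: labor force = 218.56 + 8.29 = 226.85; u = 8.29/226.85 = 3.65%.
May: labor force = 222.82 + 6.80 = 229.62; u = 6.80/229.62 = 2.96%.
Change = 2.96% − 3.65% = −0.69 pp.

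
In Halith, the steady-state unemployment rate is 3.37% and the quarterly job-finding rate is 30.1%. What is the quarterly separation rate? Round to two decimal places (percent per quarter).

Separation rate ≈ 1.05% per quarter.

From u* = s/(s+f): s = u·f/(1−u).
s = 0.0337 × 30.1 / (1 − 0.0337) = 1.0144 / 0.9663 ≈ 1.05% per quarter.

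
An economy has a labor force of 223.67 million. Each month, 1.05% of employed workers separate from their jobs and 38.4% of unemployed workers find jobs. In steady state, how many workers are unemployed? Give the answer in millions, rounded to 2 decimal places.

About 5.95 million are unemployed in steady state.

Steady-state unemployment rate u* = s/(s+f) = 1.05/(1.05+38.4) = 0.026616.
Unemployed = u* × labor force = 0.026616 × 223.67 ≈ 5.95 million.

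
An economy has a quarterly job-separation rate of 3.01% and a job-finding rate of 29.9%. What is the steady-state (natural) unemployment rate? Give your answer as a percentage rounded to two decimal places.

At steady state the flows balance: s·E = f·U, so U/(E+U) = s/(s+f).
u* = 3.01 / (3.01 + 29.9) = 3.01 / 32.91 = 9.15%.

Steady-state unemployment rate ≈ 9.15%.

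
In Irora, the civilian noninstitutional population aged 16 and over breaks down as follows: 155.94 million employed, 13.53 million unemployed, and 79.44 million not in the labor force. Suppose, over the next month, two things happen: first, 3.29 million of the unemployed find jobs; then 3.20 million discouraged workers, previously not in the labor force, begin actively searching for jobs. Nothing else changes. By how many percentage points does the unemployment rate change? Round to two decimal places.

Initially, labor force = 155.94 + 13.53 = 169.47 million, so u = 13.53/169.47 = 7.98%.
After the first change, unemployed falls and employed rises by 3.29; labor force unchanged → E = 159.23, U = 10.24, labor force = 169.47 million.
After the second change, unemployed and labor force both rise by 3.20 → E = 159.23, U = 13.44, labor force = 172.67 million.
New unemployment rate = 13.44 / 172.67 = 7.78%.
Change = 7.78% − 7.98% = −0.20 percentage points.

The unemployment rate changes by −0.20 percentage points.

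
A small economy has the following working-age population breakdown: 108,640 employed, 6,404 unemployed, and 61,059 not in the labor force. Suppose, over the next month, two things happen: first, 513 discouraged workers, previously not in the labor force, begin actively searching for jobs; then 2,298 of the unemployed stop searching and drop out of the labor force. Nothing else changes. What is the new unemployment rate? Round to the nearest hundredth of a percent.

Initially, labor force = 108,640 + 6,404 = 115,044, so u = 6,404/115,044 = 5.57%.
After the first change, unemployed and labor force both rise by 513 → E = 108,640, U = 6,917, labor force = 115,557.
After the second change, unemployed and labor force both fall by 2,298 → E = 108,640, U = 4,619, labor force = 113,259.
New unemployment rate = 4,619 / 113,259 = 4.08%.

New unemployment rate ≈ 4.08%.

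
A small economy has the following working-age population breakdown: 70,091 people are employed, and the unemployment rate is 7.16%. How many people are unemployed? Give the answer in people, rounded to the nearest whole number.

Let U be the number unemployed. The labor force is E + U, and U/(E+U) = 0.0716.
So U = 0.0716 × 70,091 / (1 − 0.0716) = 5018.52 / 0.9284 ≈ 5,406.

About 5,406 are unemployed.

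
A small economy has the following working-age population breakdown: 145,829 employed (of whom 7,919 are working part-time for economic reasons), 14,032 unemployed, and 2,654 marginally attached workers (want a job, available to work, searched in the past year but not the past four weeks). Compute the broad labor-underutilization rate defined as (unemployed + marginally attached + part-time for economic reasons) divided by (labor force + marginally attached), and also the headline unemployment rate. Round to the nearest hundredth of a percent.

Broad underutilization rate ≈ 15.14%; headline unemployment rate ≈ 8.78%.

Labor force = 145,829 + 14,032 = 159,861.
Numerator = 14,032 + 2,654 + 7,919 = 24,605.
Denominator = 159,861 + 2,654 = 162,515.
Broad rate = 24,605 / 162,515 = 15.14%.
Headline unemployment rate = 14,032 / 159,861 = 8.78%.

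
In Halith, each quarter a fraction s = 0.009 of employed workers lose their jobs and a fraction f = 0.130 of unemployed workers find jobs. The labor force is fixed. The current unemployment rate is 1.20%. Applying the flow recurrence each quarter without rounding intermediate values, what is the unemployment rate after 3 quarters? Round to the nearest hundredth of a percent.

With a fixed labor force, u_{t+1} = u_t + s·(1−u_t) − f·u_t = u_t·(1−s−f) + s.
Here 1−s−f = 0.861 and s = 0.009.
u_1 = 0.012000 × 0.861 + 0.009 = 0.019332.
u_2 = 0.019332 × 0.861 + 0.009 = 0.025645.
u_3 = 0.025645 × 0.861 + 0.009 = 0.031080.

Unemployment rate after three quarters ≈ 3.11%.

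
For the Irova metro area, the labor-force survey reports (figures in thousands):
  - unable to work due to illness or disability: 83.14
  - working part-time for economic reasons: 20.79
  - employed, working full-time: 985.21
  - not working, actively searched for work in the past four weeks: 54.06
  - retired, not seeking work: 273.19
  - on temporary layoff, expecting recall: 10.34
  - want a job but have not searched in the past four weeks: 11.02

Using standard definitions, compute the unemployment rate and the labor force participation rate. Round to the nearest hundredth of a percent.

Unemployment rate ≈ 6.02%; labor force participation rate ≈ 74.45%.

Employed = 20.79 + 985.21 = 1,006.00 thousand (anyone who worked, including part-time for economic reasons, counts as employed).
Unemployed = 54.06 + 10.34 = 64.40 thousand (jobless and actively searching, or on temporary layoff).
Labor force = 1,006.00 + 64.40 = 1,070.40 thousand.
Not in labor force = 83.14 + 273.19 + 11.02 = 367.35 thousand (those not working and not actively searching are outside the labor force — including those who want a job but have given up searching).
Civilian working-age population = 1,070.40 + 367.35 = 1,437.75 thousand.
Unemployment rate = 64.40 / 1,070.40 = 6.02%.
Labor force participation rate = 1,070.40 / 1,437.75 = 74.45%.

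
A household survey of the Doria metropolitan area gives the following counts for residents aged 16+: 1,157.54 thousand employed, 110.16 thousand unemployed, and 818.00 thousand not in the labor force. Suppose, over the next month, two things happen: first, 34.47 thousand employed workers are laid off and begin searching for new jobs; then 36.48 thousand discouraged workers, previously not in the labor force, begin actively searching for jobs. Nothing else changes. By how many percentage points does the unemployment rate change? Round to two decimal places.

The unemployment rate changes by +5.20 percentage points.

Initially, labor force = 1,157.54 + 110.16 = 1,267.70 thousand, so u = 110.16/1,267.70 = 8.69%.
After the first change, employed falls and unemployed rises by 34.47; labor force unchanged → E = 1,123.07, U = 144.63, labor force = 1,267.70 thousand.
After the second change, unemployed and labor force both rise by 36.48 → E = 1,123.07, U = 181.11, labor force = 1,304.18 thousand.
New unemployment rate = 181.11 / 1,304.18 = 13.89%.
Change = 13.89% − 8.69% = +5.20 percentage points.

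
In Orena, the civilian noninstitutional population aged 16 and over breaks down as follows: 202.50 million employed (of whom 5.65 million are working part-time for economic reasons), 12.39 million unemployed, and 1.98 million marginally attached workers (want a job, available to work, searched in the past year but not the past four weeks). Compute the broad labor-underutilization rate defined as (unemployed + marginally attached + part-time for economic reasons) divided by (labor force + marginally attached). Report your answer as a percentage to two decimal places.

Broad underutilization rate ≈ 9.23%.

Labor force = 202.50 + 12.39 = 214.89 million.
Numerator = 12.39 + 1.98 + 5.65 = 20.02 million.
Denominator = 214.89 + 1.98 = 216.87 million.
Broad rate = 20.02 / 216.87 = 9.23%.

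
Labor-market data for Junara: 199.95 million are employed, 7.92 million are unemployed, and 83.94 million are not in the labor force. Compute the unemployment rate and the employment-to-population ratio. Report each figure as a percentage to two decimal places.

Unemployment rate ≈ 3.81%; employment-population ratio ≈ 68.52%.

Labor force = employed + unemployed = 199.95 + 7.92 = 207.87 million.
Working-age population = 207.87 + 83.94 = 291.81 million.
Unemployment rate = 7.92 / 207.87 = 3.81%.
Employment-population ratio = 199.95 / 291.81 = 68.52%.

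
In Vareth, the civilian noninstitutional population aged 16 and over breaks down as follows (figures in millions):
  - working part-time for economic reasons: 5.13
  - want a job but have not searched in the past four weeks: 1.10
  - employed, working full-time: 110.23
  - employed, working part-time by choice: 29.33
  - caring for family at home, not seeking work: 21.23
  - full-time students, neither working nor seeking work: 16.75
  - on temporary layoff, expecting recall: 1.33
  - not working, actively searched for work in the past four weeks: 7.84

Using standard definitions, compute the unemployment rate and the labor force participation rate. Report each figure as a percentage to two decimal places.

Employed = 5.13 + 110.23 + 29.33 = 144.69 million (anyone who worked, including part-time for economic reasons, counts as employed).
Unemployed = 1.33 + 7.84 = 9.17 million (jobless and actively searching, or on temporary layoff).
Labor force = 144.69 + 9.17 = 153.86 million.
Not in labor force = 1.10 + 21.23 + 16.75 = 39.08 million (those not working and not actively searching are outside the labor force — including those who want a job but have given up searching).
Civilian working-age population = 153.86 + 39.08 = 192.94 million.
Unemployment rate = 9.17 / 153.86 = 5.96%.
Labor force participation rate = 153.86 / 192.94 = 79.74%.

Unemployment rate ≈ 5.96%; labor force participation rate ≈ 79.74%.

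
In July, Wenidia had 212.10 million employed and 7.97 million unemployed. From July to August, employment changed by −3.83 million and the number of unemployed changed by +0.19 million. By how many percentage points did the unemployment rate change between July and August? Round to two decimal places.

The unemployment rate changed by +0.15 percentage points.

July: labor force = 212.10 + 7.97 = 220.07; u = 7.97/220.07 = 3.62%.
August: labor force = 208.27 + 8.16 = 216.43; u = 8.16/216.43 = 3.77%.
Change = 3.77% − 3.62% = +0.15 pp.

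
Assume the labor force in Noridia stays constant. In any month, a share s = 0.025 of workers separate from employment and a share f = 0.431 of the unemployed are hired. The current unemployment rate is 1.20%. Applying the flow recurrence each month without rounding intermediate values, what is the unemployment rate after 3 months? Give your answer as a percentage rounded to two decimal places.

Unemployment rate after three months ≈ 4.79%.

With a fixed labor force, u_{t+1} = u_t + s·(1−u_t) − f·u_t = u_t·(1−s−f) + s.
Here 1−s−f = 0.544 and s = 0.025.
u_1 = 0.012000 × 0.544 + 0.025 = 0.031528.
u_2 = 0.031528 × 0.544 + 0.025 = 0.042151.
u_3 = 0.042151 × 0.544 + 0.025 = 0.047930.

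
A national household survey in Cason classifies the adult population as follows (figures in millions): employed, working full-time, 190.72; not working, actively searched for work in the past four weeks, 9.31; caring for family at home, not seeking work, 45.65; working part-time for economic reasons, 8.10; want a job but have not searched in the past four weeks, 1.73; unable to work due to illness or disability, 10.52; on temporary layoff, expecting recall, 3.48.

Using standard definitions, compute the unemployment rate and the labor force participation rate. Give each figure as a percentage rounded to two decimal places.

Unemployment rate ≈ 6.04%; labor force participation rate ≈ 78.52%.

Employed = 190.72 + 8.10 = 198.82 million (anyone who worked, including part-time for economic reasons, counts as employed).
Unemployed = 9.31 + 3.48 = 12.79 million (jobless and actively searching, or on temporary layoff).
Labor force = 198.82 + 12.79 = 211.61 million.
Not in labor force = 45.65 + 1.73 + 10.52 = 57.90 million (those not working and not actively searching are outside the labor force — including those who want a job but have given up searching).
Civilian working-age population = 211.61 + 57.90 = 269.51 million.
Unemployment rate = 12.79 / 211.61 = 6.04%.
Labor force participation rate = 211.61 / 269.51 = 78.52%.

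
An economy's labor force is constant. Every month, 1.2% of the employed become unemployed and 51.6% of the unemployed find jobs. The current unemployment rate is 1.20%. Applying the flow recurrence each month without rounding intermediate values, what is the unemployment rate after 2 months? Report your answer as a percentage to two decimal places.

With a fixed labor force, u_{t+1} = u_t + s·(1−u_t) − f·u_t = u_t·(1−s−f) + s.
Here 1−s−f = 0.472 and s = 0.012.
u_1 = 0.012000 × 0.472 + 0.012 = 0.017664.
u_2 = 0.017664 × 0.472 + 0.012 = 0.020337.

Unemployment rate after two months ≈ 2.03%.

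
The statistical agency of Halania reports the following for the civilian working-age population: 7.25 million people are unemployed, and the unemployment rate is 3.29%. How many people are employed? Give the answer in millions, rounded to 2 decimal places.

About 213.11 million are employed.

Labor force = U / u = 7.25 / 0.0329 ≈ 220.36 million.
Employed = labor force − unemployed = 220.36 − 7.25 = 213.11 million.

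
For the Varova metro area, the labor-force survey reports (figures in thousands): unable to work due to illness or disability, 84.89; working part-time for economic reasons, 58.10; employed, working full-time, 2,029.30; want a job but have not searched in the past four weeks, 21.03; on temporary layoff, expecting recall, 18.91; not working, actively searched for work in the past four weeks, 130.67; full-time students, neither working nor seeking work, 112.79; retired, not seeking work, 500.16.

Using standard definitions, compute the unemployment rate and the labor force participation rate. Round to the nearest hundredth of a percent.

Unemployment rate ≈ 6.69%; labor force participation rate ≈ 75.68%.

Employed = 58.10 + 2,029.30 = 2,087.40 thousand (anyone who worked, including part-time for economic reasons, counts as employed).
Unemployed = 18.91 + 130.67 = 149.58 thousand (jobless and actively searching, or on temporary layoff).
Labor force = 2,087.40 + 149.58 = 2,236.98 thousand.
Not in labor force = 84.89 + 21.03 + 112.79 + 500.16 = 718.87 thousand (those not working and not actively searching are outside the labor force — including those who want a job but have given up searching).
Civilian working-age population = 2,236.98 + 718.87 = 2,955.85 thousand.
Unemployment rate = 149.58 / 2,236.98 = 6.69%.
Labor force participation rate = 2,236.98 / 2,955.85 = 75.68%.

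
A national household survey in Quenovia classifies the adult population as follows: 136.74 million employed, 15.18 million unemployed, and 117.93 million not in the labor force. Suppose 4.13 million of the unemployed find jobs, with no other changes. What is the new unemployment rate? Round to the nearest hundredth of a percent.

New unemployment rate ≈ 7.27%.

Initially, labor force = 136.74 + 15.18 = 151.92 million, so u = 15.18/151.92 = 9.99%.
After the change, unemployed falls and employed rises by 4.13; labor force unchanged → E = 140.87, U = 11.05, labor force = 151.92 million.
New unemployment rate = 11.05 / 151.92 = 7.27%.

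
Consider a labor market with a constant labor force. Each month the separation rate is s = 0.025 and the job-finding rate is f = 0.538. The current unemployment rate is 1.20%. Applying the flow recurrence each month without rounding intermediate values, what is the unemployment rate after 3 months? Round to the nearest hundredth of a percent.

Unemployment rate after three months ≈ 4.17%.

With a fixed labor force, u_{t+1} = u_t + s·(1−u_t) − f·u_t = u_t·(1−s−f) + s.
Here 1−s−f = 0.437 and s = 0.025.
u_1 = 0.012000 × 0.437 + 0.025 = 0.030244.
u_2 = 0.030244 × 0.437 + 0.025 = 0.038217.
u_3 = 0.038217 × 0.437 + 0.025 = 0.041701.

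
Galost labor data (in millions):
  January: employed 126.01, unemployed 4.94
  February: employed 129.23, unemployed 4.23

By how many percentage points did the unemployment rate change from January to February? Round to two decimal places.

January: labor force = 126.01 + 4.94 = 130.95; u = 4.94/130.95 = 3.77%.
February: labor force = 129.23 + 4.23 = 133.46; u = 4.23/133.46 = 3.17%.
Change = 3.17% − 3.77% = −0.60 pp.

The unemployment rate changed by −0.60 percentage points.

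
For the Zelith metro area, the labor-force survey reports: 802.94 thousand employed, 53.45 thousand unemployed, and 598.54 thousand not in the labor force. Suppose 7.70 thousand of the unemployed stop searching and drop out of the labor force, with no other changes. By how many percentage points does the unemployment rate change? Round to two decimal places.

The unemployment rate changes by −0.85 percentage points.

Initially, labor force = 802.94 + 53.45 = 856.39 thousand, so u = 53.45/856.39 = 6.24%.
After the change, unemployed and labor force both fall by 7.70 → E = 802.94, U = 45.75, labor force = 848.69 thousand.
New unemployment rate = 45.75 / 848.69 = 5.39%.
Change = 5.39% − 6.24% = −0.85 percentage points.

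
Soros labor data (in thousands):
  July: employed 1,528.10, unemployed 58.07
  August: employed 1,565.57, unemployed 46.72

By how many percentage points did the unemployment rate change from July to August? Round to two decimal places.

The unemployment rate changed by −0.76 percentage points.

July: labor force = 1,528.10 + 58.07 = 1,586.17; u = 58.07/1,586.17 = 3.66%.
August: labor force = 1,565.57 + 46.72 = 1,612.29; u = 46.72/1,612.29 = 2.90%.
Change = 2.90% − 3.66% = −0.76 pp.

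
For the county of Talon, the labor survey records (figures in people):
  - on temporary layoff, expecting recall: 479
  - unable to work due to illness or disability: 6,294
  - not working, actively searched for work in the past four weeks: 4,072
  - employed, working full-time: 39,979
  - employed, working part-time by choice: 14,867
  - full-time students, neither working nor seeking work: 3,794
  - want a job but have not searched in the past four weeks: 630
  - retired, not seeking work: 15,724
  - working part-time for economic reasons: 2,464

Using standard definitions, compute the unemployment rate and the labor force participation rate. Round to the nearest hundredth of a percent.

Unemployment rate ≈ 7.36%; labor force participation rate ≈ 70.06%.

Employed = 39,979 + 14,867 + 2,464 = 57,310 (anyone who worked, including part-time for economic reasons, counts as employed).
Unemployed = 479 + 4,072 = 4,551 (jobless and actively searching, or on temporary layoff).
Labor force = 57,310 + 4,551 = 61,861.
Not in labor force = 6,294 + 3,794 + 630 + 15,724 = 26,442 (those not working and not actively searching are outside the labor force — including those who want a job but have given up searching).
Civilian working-age population = 61,861 + 26,442 = 88,303.
Unemployment rate = 4,551 / 61,861 = 7.36%.
Labor force participation rate = 61,861 / 88,303 = 70.06%.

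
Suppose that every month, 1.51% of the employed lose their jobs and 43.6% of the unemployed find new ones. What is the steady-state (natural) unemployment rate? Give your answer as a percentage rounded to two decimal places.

At steady state the flows balance: s·E = f·U, so U/(E+U) = s/(s+f).
u* = 1.51 / (1.51 + 43.6) = 1.51 / 45.11 = 3.35%.

Steady-state unemployment rate ≈ 3.35%.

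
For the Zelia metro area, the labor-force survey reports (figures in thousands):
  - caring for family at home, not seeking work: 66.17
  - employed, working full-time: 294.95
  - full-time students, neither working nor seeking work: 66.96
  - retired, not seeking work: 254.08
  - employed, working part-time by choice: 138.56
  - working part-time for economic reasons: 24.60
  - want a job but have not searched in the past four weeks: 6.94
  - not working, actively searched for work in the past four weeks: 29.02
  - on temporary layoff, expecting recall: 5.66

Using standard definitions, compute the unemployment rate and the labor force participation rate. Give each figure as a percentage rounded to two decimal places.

Employed = 294.95 + 138.56 + 24.60 = 458.11 thousand (anyone who worked, including part-time for economic reasons, counts as employed).
Unemployed = 29.02 + 5.66 = 34.68 thousand (jobless and actively searching, or on temporary layoff).
Labor force = 458.11 + 34.68 = 492.79 thousand.
Not in labor force = 66.17 + 66.96 + 254.08 + 6.94 = 394.15 thousand (those not working and not actively searching are outside the labor force — including those who want a job but have given up searching).
Civilian working-age population = 492.79 + 394.15 = 886.94 thousand.
Unemployment rate = 34.68 / 492.79 = 7.04%.
Labor force participation rate = 492.79 / 886.94 = 55.56%.

Unemployment rate ≈ 7.04%; labor force participation rate ≈ 55.56%.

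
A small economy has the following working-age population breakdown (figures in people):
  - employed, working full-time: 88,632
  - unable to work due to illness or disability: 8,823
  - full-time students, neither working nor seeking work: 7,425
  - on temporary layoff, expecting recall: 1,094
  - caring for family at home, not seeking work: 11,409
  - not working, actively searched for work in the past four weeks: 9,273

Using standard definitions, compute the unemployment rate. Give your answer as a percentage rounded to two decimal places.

Employed = 88,632.
Unemployed = 1,094 + 9,273 = 10,367 (jobless and actively searching, or on temporary layoff).
Labor force = 88,632 + 10,367 = 98,999.
Unemployment rate = 10,367 / 98,999 = 10.47%.

Unemployment rate ≈ 10.47%.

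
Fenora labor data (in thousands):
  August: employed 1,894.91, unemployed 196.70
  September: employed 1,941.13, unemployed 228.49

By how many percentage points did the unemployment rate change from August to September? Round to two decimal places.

The unemployment rate changed by +1.13 percentage points.

August: labor force = 1,894.91 + 196.70 = 2,091.61; u = 196.70/2,091.61 = 9.40%.
September: labor force = 1,941.13 + 228.49 = 2,169.62; u = 228.49/2,169.62 = 10.53%.
Change = 10.53% − 9.40% = +1.13 pp.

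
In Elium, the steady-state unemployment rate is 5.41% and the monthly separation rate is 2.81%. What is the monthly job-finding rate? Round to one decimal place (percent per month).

From u* = s/(s+f): f = s·(1−u)/u.
f = 2.81 × (1 − 0.0541) / 0.0541 = 2.6580 / 0.0541 ≈ 49.1% per month.

Job-finding rate ≈ 49.1% per month.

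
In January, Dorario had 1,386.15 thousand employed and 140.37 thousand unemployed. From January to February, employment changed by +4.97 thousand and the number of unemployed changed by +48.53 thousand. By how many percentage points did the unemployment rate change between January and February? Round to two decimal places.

January: labor force = 1,386.15 + 140.37 = 1,526.52; u = 140.37/1,526.52 = 9.20%.
February: labor force = 1,391.12 + 188.90 = 1,580.02; u = 188.90/1,580.02 = 11.96%.
Change = 11.96% − 9.20% = +2.76 pp.

The unemployment rate changed by +2.76 percentage points.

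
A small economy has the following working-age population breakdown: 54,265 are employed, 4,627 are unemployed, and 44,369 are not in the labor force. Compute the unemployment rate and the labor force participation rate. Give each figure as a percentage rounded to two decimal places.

Unemployment rate ≈ 7.86%; labor force participation rate ≈ 57.03%.

Labor force = employed + unemployed = 54,265 + 4,627 = 58,892.
Working-age population = 58,892 + 44,369 = 103,261.
Unemployment rate = 4,627 / 58,892 = 7.86%.
Labor force participation rate = 58,892 / 103,261 = 57.03%.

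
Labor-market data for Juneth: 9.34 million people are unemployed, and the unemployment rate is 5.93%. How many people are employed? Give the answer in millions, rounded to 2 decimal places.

Labor force = U / u = 9.34 / 0.0593 ≈ 157.50 million.
Employed = labor force − unemployed = 157.50 − 9.34 = 148.16 million.

About 148.16 million are employed.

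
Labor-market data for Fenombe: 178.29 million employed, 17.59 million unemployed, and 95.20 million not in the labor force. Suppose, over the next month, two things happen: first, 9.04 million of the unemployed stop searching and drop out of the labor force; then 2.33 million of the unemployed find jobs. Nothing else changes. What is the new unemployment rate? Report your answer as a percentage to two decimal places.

Initially, labor force = 178.29 + 17.59 = 195.88 million, so u = 17.59/195.88 = 8.98%.
After the first change, unemployed and labor force both fall by 9.04 → E = 178.29, U = 8.55, labor force = 186.84 million.
After the second change, unemployed falls and employed rises by 2.33; labor force unchanged → E = 180.62, U = 6.22, labor force = 186.84 million.
New unemployment rate = 6.22 / 186.84 = 3.33%.

New unemployment rate ≈ 3.33%.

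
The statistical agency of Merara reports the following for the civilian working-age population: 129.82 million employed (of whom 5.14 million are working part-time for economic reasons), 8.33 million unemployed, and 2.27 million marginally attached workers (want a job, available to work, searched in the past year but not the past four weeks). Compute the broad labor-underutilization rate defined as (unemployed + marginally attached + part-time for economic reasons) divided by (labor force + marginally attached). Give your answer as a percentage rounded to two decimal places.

Broad underutilization rate ≈ 11.21%.

Labor force = 129.82 + 8.33 = 138.15 million.
Numerator = 8.33 + 2.27 + 5.14 = 15.74 million.
Denominator = 138.15 + 2.27 = 140.42 million.
Broad rate = 15.74 / 140.42 = 11.21%.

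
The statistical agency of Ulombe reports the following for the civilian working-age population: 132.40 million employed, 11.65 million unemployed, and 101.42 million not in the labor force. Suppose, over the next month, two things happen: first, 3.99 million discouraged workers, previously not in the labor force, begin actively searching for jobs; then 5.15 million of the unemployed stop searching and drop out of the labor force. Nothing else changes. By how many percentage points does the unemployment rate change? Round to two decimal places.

Initially, labor force = 132.40 + 11.65 = 144.05 million, so u = 11.65/144.05 = 8.09%.
After the first change, unemployed and labor force both rise by 3.99 → E = 132.40, U = 15.64, labor force = 148.04 million.
After the second change, unemployed and labor force both fall by 5.15 → E = 132.40, U = 10.49, labor force = 142.89 million.
New unemployment rate = 10.49 / 142.89 = 7.34%.
Change = 7.34% − 8.09% = −0.75 percentage points.

The unemployment rate changes by −0.75 percentage points.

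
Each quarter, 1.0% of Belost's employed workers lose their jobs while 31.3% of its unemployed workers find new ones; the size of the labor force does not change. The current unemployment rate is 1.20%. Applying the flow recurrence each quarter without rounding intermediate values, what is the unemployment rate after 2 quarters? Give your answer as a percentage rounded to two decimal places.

With a fixed labor force, u_{t+1} = u_t + s·(1−u_t) − f·u_t = u_t·(1−s−f) + s.
Here 1−s−f = 0.677 and s = 0.010.
u_1 = 0.012000 × 0.677 + 0.010 = 0.018124.
u_2 = 0.018124 × 0.677 + 0.010 = 0.022270.

Unemployment rate after two quarters ≈ 2.23%.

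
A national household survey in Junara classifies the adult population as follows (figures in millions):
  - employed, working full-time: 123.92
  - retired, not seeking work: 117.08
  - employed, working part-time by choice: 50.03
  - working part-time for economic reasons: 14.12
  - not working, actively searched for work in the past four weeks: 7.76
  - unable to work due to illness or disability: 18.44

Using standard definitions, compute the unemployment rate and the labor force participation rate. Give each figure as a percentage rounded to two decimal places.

Employed = 123.92 + 50.03 + 14.12 = 188.07 million (anyone who worked, including part-time for economic reasons, counts as employed).
Unemployed = 7.76 million.
Labor force = 188.07 + 7.76 = 195.83 million.
Not in labor force = 117.08 + 18.44 = 135.52 million (those not working and not actively searching are outside the labor force).
Civilian working-age population = 195.83 + 135.52 = 331.35 million.
Unemployment rate = 7.76 / 195.83 = 3.96%.
Labor force participation rate = 195.83 / 331.35 = 59.10%.

Unemployment rate ≈ 3.96%; labor force participation rate ≈ 59.10%.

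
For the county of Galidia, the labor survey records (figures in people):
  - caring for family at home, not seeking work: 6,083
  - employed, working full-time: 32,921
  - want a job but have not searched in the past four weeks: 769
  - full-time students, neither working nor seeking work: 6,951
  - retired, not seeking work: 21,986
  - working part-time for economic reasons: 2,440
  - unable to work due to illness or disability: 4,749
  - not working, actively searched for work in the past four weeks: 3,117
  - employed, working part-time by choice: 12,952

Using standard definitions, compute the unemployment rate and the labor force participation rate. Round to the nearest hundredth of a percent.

Unemployment rate ≈ 6.06%; labor force participation rate ≈ 55.92%.

Employed = 32,921 + 2,440 + 12,952 = 48,313 (anyone who worked, including part-time for economic reasons, counts as employed).
Unemployed = 3,117.
Labor force = 48,313 + 3,117 = 51,430.
Not in labor force = 6,083 + 769 + 6,951 + 21,986 + 4,749 = 40,538 (those not working and not actively searching are outside the labor force — including those who want a job but have given up searching).
Civilian working-age population = 51,430 + 40,538 = 91,968.
Unemployment rate = 3,117 / 51,430 = 6.06%.
Labor force participation rate = 51,430 / 91,968 = 55.92%.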